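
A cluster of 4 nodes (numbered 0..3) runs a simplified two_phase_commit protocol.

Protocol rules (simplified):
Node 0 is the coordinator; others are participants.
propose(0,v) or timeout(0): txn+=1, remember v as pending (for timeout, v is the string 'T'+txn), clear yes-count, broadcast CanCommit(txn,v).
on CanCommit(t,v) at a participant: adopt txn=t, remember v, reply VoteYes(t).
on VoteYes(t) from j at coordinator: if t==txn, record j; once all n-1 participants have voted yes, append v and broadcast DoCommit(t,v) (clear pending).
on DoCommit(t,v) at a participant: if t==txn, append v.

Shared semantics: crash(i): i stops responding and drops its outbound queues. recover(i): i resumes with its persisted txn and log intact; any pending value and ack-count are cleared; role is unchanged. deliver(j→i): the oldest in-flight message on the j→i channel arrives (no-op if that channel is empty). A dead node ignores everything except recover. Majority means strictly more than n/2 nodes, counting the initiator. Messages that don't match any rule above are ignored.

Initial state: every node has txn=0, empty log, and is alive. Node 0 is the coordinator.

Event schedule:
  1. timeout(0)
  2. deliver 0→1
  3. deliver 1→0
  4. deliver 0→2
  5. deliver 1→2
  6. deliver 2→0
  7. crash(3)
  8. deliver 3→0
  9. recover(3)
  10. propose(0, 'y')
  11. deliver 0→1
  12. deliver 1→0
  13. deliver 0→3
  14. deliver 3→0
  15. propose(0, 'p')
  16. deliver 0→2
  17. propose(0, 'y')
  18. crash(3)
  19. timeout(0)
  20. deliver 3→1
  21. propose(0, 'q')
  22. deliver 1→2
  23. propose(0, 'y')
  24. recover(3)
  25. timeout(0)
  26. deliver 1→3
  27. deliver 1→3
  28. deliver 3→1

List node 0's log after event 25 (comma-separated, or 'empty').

step 1 timeout(0): 0={coor,t=1,log=-}
step 2 deliver 0→1: 1={part,t=1,log=-}
step 3 deliver 1→0: —
step 4 deliver 0→2: 2={part,t=1,log=-}
step 5 deliver 1→2: —
step 6 deliver 2→0: —
step 7 crash(3): 3={✗part,t=0,log=-}
step 8 deliver 3→0: —
step 9 recover(3): 3={part,t=0,log=-}
step 10 propose(0,'y'): 0={coor,t=2,log=-}
step 11 deliver 0→1: 1={part,t=2,log=-}
step 12 deliver 1→0: —
step 13 deliver 0→3: 3={part,t=1,log=-}
step 14 deliver 3→0: —
step 15 propose(0,'p'): 0={coor,t=3,log=-}
step 16 deliver 0→2: 2={part,t=2,log=-}
step 17 propose(0,'y'): 0={coor,t=4,log=-}
step 18 crash(3): 3={✗part,t=1,log=-}
step 19 timeout(0): 0={coor,t=5,log=-}
step 20 deliver 3→1: —
step 21 propose(0,'q'): 0={coor,t=6,log=-}
step 22 deliver 1→2: —
step 23 propose(0,'y'): 0={coor,t=7,log=-}
step 24 recover(3): 3={part,t=1,log=-}
step 25 timeout(0): 0={coor,t=8,log=-}

empty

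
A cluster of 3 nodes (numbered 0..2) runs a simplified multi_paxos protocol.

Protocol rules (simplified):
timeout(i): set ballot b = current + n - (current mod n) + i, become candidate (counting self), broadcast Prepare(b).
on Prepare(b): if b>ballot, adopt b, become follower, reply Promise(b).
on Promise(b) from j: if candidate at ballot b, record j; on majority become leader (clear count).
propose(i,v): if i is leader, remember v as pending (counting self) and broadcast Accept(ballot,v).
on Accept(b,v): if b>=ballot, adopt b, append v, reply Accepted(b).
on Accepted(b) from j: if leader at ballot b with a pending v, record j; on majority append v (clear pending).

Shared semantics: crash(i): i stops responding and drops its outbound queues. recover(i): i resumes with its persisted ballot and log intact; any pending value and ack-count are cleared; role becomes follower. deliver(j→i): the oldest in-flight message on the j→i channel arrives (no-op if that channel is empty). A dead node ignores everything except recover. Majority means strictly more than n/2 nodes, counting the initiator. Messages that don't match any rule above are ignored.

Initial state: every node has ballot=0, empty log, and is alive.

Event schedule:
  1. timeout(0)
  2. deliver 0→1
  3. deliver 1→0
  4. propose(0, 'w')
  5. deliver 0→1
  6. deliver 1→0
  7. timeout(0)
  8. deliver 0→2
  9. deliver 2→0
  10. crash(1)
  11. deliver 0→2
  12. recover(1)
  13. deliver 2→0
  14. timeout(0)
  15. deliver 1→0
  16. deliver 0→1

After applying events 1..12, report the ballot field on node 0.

step 1 timeout(0): 0={cand,b=3,log=-}
step 2 deliver 0→1: 1={foll,b=3,log=-}
step 3 deliver 1→0: 0={lead,b=3,log=-}
step 4 propose(0,'w'): —
step 5 deliver 0→1: 1={foll,b=3,log=w}
step 6 deliver 1→0: 0={lead,b=3,log=w}
step 7 timeout(0): 0={cand,b=6,log=w}
step 8 deliver 0→2: 2={foll,b=3,log=-}
step 9 deliver 2→0: —
step 10 crash(1): 1={✗foll,b=3,log=w}
step 11 deliver 0→2: 2={foll,b=3,log=w}
step 12 recover(1): 1={foll,b=3,log=w}

6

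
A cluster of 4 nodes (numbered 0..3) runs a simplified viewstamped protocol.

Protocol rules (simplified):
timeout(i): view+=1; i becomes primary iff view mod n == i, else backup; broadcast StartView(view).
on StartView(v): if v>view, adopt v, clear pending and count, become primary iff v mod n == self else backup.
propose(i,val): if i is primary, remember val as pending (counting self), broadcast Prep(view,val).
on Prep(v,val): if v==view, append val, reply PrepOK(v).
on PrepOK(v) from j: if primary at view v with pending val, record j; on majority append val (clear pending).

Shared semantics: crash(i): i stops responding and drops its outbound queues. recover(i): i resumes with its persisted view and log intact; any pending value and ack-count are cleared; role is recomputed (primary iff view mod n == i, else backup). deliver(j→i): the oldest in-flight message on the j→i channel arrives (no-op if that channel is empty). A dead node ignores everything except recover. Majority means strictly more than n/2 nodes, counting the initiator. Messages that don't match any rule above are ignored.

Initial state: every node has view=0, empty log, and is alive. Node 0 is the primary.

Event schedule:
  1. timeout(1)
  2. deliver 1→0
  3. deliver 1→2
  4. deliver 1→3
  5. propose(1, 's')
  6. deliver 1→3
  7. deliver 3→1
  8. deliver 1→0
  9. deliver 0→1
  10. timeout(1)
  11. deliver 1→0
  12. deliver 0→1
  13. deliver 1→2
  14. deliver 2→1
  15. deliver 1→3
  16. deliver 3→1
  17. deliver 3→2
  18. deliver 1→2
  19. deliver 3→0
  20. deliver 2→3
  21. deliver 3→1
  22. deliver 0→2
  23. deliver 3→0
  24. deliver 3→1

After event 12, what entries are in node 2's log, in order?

empty

[1] timeout(1) → N1(prim v1 [-])
[2] deliver 1→0 → N0(back v1 [-])
[3] deliver 1→2 → N2(back v1 [-])
[4] deliver 1→3 → N3(back v1 [-])
[5] propose(1,'s') → ∅
[6] deliver 1→3 → N3(back v1 [s])
[7] deliver 3→1 → ∅
[8] deliver 1→0 → N0(back v1 [s])
[9] deliver 0→1 → N1(prim v1 [s])
[10] timeout(1) → N1(back v2 [s])
[11] deliver 1→0 → N0(back v2 [s])
[12] deliver 0→1 → ∅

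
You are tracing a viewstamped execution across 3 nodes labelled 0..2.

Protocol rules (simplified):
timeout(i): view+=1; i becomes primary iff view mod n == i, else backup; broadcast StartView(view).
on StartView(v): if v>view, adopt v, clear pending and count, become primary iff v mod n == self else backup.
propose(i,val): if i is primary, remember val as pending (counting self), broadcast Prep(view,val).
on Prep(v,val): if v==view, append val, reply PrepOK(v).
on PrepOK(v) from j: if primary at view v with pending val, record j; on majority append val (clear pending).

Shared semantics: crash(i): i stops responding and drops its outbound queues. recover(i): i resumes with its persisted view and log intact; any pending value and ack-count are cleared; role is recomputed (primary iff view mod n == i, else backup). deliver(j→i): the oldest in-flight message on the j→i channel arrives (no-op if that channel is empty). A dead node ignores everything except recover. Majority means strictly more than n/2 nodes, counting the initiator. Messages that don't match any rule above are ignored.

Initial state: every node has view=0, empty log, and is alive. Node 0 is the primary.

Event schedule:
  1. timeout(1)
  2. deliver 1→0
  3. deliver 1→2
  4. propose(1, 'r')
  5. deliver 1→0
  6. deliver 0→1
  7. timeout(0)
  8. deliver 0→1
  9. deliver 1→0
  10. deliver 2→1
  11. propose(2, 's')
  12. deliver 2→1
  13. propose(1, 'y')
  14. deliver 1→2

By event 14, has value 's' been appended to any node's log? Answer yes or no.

e1 timeout(1): 1[prim,v=1,-]
e2 deliver 1→0: 0[back,v=1,-]
e3 deliver 1→2: 2[back,v=1,-]
e4 propose(1,'r'): ·
e5 deliver 1→0: 0[back,v=1,r]
e6 deliver 0→1: 1[prim,v=1,r]
e7 timeout(0): 0[back,v=2,r]
e8 deliver 0→1: 1[back,v=2,r]
e9 deliver 1→0: ·
e10 deliver 2→1: ·
e11 propose(2,'s'): ·
e12 deliver 2→1: ·
e13 propose(1,'y'): ·
e14 deliver 1→2: 2[back,v=1,r]

no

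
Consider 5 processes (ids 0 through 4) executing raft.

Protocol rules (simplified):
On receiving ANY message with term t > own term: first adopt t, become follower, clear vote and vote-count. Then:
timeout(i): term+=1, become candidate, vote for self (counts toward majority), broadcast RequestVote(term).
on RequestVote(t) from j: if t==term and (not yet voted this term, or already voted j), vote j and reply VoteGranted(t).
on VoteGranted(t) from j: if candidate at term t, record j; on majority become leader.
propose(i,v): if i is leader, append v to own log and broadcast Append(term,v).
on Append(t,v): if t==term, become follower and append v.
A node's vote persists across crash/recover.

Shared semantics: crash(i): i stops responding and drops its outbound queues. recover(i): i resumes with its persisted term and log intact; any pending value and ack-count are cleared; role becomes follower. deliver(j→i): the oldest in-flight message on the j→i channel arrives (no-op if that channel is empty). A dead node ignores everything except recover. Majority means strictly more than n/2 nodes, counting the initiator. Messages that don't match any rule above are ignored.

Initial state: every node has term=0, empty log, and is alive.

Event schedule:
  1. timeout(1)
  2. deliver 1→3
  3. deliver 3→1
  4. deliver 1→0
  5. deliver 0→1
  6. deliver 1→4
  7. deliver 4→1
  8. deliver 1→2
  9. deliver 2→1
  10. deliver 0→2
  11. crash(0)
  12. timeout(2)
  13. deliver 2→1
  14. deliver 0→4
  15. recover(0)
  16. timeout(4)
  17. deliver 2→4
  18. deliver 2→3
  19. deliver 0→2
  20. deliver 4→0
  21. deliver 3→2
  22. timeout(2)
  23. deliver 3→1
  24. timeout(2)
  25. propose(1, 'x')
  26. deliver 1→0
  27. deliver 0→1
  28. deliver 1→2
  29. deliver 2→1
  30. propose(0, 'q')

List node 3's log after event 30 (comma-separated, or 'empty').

step 1 timeout(1): 1={cand,t=1,log=-}
step 2 deliver 1→3: 3={foll,t=1,log=-}
step 3 deliver 3→1: —
step 4 deliver 1→0: 0={foll,t=1,log=-}
step 5 deliver 0→1: 1={lead,t=1,log=-}
step 6 deliver 1→4: 4={foll,t=1,log=-}
step 7 deliver 4→1: —
step 8 deliver 1→2: 2={foll,t=1,log=-}
step 9 deliver 2→1: —
step 10 deliver 0→2: —
step 11 crash(0): 0={✗foll,t=1,log=-}
step 12 timeout(2): 2={cand,t=2,log=-}
step 13 deliver 2→1: 1={foll,t=2,log=-}
step 14 deliver 0→4: —
step 15 recover(0): 0={foll,t=1,log=-}
step 16 timeout(4): 4={cand,t=2,log=-}
step 17 deliver 2→4: —
step 18 deliver 2→3: 3={foll,t=2,log=-}
step 19 deliver 0→2: —
step 20 deliver 4→0: 0={foll,t=2,log=-}
step 21 deliver 3→2: —
step 22 timeout(2): 2={cand,t=3,log=-}
step 23 deliver 3→1: —
step 24 timeout(2): 2={cand,t=4,log=-}
step 25 propose(1,'x'): —
step 26 deliver 1→0: —
step 27 deliver 0→1: —
step 28 deliver 1→2: —
step 29 deliver 2→1: 1={foll,t=3,log=-}
step 30 propose(0,'q'): —

empty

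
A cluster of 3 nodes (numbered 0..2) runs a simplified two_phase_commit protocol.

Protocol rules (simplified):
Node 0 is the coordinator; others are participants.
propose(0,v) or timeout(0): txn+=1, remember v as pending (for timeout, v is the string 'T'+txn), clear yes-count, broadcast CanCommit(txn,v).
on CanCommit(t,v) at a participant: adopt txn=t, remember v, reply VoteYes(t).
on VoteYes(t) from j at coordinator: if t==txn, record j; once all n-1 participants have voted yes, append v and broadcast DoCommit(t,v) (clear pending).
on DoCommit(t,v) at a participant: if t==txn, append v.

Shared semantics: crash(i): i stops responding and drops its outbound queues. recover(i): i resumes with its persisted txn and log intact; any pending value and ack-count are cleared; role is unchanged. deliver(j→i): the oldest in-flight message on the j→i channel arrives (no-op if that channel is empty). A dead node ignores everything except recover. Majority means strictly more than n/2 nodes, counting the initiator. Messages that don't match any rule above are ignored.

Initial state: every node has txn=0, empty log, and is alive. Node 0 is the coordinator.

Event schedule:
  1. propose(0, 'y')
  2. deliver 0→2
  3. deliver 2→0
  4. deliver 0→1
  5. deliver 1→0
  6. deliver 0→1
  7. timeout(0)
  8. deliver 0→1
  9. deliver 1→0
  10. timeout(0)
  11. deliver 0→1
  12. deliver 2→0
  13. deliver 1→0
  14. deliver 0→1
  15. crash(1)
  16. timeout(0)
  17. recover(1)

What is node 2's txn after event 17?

1

step 1 propose(0,'y'): 0={coor,t=1,log=-}
step 2 deliver 0→2: 2={part,t=1,log=-}
step 3 deliver 2→0: —
step 4 deliver 0→1: 1={part,t=1,log=-}
step 5 deliver 1→0: 0={coor,t=1,log=y}
step 6 deliver 0→1: 1={part,t=1,log=y}
step 7 timeout(0): 0={coor,t=2,log=y}
step 8 deliver 0→1: 1={part,t=2,log=y}
step 9 deliver 1→0: —
step 10 timeout(0): 0={coor,t=3,log=y}
step 11 deliver 0→1: 1={part,t=3,log=y}
step 12 deliver 2→0: —
step 13 deliver 1→0: —
step 14 deliver 0→1: —
step 15 crash(1): 1={✗part,t=3,log=y}
step 16 timeout(0): 0={coor,t=4,log=y}
step 17 recover(1): 1={part,t=3,log=y}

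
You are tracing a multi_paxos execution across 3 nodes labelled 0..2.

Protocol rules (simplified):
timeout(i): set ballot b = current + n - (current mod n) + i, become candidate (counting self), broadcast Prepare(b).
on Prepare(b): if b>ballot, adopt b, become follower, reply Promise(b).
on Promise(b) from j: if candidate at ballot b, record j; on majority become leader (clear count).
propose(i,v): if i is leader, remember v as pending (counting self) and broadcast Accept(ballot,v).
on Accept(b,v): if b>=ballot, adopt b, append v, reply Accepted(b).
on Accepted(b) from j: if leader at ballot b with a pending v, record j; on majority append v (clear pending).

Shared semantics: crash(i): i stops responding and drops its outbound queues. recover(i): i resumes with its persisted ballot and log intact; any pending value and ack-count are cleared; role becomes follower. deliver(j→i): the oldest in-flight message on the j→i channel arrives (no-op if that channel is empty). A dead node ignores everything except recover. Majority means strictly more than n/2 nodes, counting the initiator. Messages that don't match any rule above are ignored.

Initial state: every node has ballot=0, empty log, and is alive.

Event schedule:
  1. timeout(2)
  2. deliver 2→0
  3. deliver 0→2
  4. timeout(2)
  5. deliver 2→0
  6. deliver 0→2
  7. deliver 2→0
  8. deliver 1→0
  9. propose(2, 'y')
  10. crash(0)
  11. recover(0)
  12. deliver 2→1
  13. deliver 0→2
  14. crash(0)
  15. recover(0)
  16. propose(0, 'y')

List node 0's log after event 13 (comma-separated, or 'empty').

e1 timeout(2): 2[cand,b=5,-]
e2 deliver 2→0: 0[foll,b=5,-]
e3 deliver 0→2: 2[lead,b=5,-]
e4 timeout(2): 2[cand,b=8,-]
e5 deliver 2→0: 0[foll,b=8,-]
e6 deliver 0→2: 2[lead,b=8,-]
e7 deliver 2→0: ·
e8 deliver 1→0: ·
e9 propose(2,'y'): ·
e10 crash(0): 0[✗foll,b=8,-]
e11 recover(0): 0[foll,b=8,-]
e12 deliver 2→1: 1[foll,b=5,-]
e13 deliver 0→2: ·

empty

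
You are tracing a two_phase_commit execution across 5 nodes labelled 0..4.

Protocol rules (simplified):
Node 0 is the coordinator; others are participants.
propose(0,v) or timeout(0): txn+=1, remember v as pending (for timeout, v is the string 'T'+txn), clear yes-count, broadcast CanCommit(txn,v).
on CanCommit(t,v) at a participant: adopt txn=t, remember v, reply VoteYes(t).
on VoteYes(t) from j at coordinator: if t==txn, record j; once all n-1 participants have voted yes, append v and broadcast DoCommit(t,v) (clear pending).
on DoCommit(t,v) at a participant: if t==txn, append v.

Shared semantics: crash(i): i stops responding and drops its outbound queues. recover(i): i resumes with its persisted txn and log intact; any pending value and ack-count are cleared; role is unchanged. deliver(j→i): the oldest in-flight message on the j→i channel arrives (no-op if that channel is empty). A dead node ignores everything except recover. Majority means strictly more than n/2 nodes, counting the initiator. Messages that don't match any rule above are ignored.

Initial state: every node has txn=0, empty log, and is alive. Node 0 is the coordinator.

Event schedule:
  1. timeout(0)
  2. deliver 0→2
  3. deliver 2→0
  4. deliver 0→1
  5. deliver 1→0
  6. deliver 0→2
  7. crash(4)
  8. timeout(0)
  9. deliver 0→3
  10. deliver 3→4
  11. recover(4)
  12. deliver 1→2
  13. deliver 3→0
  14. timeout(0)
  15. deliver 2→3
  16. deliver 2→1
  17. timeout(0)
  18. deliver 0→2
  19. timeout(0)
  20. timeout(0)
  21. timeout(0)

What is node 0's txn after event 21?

7

1. timeout(0):  <0:coor t1 ->
2. deliver 0→2:  <2:part t1 ->
3. deliver 2→0:  nop
4. deliver 0→1:  <1:part t1 ->
5. deliver 1→0:  nop
6. deliver 0→2:  nop
7. crash(4):  <4:✗part t0 ->
8. timeout(0):  <0:coor t2 ->
9. deliver 0→3:  <3:part t1 ->
10. deliver 3→4:  nop
11. recover(4):  <4:part t0 ->
12. deliver 1→2:  nop
13. deliver 3→0:  nop
14. timeout(0):  <0:coor t3 ->
15. deliver 2→3:  nop
16. deliver 2→1:  nop
17. timeout(0):  <0:coor t4 ->
18. deliver 0→2:  <2:part t2 ->
19. timeout(0):  <0:coor t5 ->
20. timeout(0):  <0:coor t6 ->
21. timeout(0):  <0:coor t7 ->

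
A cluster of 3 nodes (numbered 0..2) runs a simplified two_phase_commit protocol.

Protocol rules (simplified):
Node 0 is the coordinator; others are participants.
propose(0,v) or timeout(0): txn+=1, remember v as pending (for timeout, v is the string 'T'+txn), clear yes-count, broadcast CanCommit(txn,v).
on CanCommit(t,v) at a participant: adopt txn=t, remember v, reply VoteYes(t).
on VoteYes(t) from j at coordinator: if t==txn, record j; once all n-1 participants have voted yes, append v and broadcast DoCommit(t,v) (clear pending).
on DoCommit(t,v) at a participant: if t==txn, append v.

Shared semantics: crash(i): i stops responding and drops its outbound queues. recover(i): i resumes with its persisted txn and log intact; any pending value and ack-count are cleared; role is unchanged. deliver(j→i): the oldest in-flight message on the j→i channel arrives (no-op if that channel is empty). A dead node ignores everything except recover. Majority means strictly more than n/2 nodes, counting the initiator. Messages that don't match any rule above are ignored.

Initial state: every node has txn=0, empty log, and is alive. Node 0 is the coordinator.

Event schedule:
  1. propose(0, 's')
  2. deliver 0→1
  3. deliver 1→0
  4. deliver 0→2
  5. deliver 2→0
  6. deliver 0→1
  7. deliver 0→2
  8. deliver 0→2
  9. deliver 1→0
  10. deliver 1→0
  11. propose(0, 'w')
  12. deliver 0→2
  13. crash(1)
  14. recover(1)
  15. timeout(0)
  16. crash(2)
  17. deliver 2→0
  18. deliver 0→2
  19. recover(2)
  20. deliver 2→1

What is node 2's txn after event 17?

e1 propose(0,'s'): 0[coor,t=1,-]
e2 deliver 0→1: 1[part,t=1,-]
e3 deliver 1→0: ·
e4 deliver 0→2: 2[part,t=1,-]
e5 deliver 2→0: 0[coor,t=1,s]
e6 deliver 0→1: 1[part,t=1,s]
e7 deliver 0→2: 2[part,t=1,s]
e8 deliver 0→2: ·
e9 deliver 1→0: ·
e10 deliver 1→0: ·
e11 propose(0,'w'): 0[coor,t=2,s]
e12 deliver 0→2: 2[part,t=2,s]
e13 crash(1): 1[✗part,t=1,s]
e14 recover(1): 1[part,t=1,s]
e15 timeout(0): 0[coor,t=3,s]
e16 crash(2): 2[✗part,t=2,s]
e17 deliver 2→0: ·

2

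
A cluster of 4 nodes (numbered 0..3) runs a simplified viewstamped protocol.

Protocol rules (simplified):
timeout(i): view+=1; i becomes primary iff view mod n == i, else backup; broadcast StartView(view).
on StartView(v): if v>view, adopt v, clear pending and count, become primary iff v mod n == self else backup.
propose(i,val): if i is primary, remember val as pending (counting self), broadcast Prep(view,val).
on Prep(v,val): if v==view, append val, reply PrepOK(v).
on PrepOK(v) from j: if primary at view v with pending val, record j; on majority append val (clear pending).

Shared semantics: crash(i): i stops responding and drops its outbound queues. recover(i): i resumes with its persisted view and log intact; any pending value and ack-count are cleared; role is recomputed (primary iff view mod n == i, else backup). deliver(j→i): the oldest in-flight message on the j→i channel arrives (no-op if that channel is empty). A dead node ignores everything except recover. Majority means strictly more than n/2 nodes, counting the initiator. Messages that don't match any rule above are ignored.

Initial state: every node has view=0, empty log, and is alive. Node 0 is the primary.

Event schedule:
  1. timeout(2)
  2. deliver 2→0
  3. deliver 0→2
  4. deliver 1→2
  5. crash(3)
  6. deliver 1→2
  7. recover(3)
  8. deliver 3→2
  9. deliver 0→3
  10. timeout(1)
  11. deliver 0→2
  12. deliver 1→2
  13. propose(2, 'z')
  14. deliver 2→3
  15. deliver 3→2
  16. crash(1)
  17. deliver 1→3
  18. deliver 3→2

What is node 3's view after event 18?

1

1. timeout(2):  <2:back v1 ->
2. deliver 2→0:  <0:back v1 ->
3. deliver 0→2:  nop
4. deliver 1→2:  nop
5. crash(3):  <3:✗back v0 ->
6. deliver 1→2:  nop
7. recover(3):  <3:back v0 ->
8. deliver 3→2:  nop
9. deliver 0→3:  nop
10. timeout(1):  <1:prim v1 ->
11. deliver 0→2:  nop
12. deliver 1→2:  nop
13. propose(2,'z'):  nop
14. deliver 2→3:  <3:back v1 ->
15. deliver 3→2:  nop
16. crash(1):  <1:✗prim v1 ->
17. deliver 1→3:  nop
18. deliver 3→2:  nop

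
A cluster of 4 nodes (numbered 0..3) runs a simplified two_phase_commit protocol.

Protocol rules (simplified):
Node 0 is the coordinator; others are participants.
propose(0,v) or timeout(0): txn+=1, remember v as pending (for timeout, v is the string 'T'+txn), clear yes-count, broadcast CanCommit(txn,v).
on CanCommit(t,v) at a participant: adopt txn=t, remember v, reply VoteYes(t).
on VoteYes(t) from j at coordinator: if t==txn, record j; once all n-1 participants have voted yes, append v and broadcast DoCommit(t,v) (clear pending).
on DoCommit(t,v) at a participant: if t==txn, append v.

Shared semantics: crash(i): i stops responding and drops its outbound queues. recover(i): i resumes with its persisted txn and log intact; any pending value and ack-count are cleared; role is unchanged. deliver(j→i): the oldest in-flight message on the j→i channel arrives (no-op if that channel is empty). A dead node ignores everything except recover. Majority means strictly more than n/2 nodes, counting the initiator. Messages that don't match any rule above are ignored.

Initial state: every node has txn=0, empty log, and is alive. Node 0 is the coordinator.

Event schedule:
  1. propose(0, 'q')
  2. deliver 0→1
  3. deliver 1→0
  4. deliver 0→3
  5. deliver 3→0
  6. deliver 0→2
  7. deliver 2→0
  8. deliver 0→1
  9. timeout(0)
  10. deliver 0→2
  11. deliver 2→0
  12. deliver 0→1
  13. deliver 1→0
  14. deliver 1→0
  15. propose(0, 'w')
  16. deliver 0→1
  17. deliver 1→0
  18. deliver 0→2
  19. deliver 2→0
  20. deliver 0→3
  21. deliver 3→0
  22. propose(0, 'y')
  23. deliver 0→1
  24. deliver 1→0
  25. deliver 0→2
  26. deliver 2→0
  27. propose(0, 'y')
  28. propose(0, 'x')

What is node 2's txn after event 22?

2

e1 propose(0,'q'): 0[coor,t=1,-]
e2 deliver 0→1: 1[part,t=1,-]
e3 deliver 1→0: ·
e4 deliver 0→3: 3[part,t=1,-]
e5 deliver 3→0: ·
e6 deliver 0→2: 2[part,t=1,-]
e7 deliver 2→0: 0[coor,t=1,q]
e8 deliver 0→1: 1[part,t=1,q]
e9 timeout(0): 0[coor,t=2,q]
e10 deliver 0→2: 2[part,t=1,q]
e11 deliver 2→0: ·
e12 deliver 0→1: 1[part,t=2,q]
e13 deliver 1→0: ·
e14 deliver 1→0: ·
e15 propose(0,'w'): 0[coor,t=3,q]
e16 deliver 0→1: 1[part,t=3,q]
e17 deliver 1→0: ·
e18 deliver 0→2: 2[part,t=2,q]
e19 deliver 2→0: ·
e20 deliver 0→3: 3[part,t=1,q]
e21 deliver 3→0: ·
e22 propose(0,'y'): 0[coor,t=4,q]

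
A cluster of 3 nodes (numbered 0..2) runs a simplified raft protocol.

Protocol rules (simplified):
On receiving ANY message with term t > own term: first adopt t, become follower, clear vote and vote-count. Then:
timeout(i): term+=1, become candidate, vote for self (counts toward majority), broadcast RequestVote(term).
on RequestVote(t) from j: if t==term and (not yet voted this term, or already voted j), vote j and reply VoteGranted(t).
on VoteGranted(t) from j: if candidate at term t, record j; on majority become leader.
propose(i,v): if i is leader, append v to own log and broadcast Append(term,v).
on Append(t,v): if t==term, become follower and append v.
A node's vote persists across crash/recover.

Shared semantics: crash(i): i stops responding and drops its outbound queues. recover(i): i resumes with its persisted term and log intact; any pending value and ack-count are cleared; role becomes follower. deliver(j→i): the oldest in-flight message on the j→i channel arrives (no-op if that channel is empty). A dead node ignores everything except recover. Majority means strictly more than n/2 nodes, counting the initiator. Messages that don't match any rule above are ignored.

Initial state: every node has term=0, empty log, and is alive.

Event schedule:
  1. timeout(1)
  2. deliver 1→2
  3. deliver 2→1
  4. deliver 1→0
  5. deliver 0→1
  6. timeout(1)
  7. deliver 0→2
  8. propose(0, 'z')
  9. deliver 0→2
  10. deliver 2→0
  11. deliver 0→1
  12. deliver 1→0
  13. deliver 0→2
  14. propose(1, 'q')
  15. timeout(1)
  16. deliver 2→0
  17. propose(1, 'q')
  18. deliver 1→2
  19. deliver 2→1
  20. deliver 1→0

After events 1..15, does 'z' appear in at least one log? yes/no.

no

[1] timeout(1) → N1(cand t1 [-])
[2] deliver 1→2 → N2(foll t1 [-])
[3] deliver 2→1 → N1(lead t1 [-])
[4] deliver 1→0 → N0(foll t1 [-])
[5] deliver 0→1 → ∅
[6] timeout(1) → N1(cand t2 [-])
[7] deliver 0→2 → ∅
[8] propose(0,'z') → ∅
[9] deliver 0→2 → ∅
[10] deliver 2→0 → ∅
[11] deliver 0→1 → ∅
[12] deliver 1→0 → N0(foll t2 [-])
[13] deliver 0→2 → ∅
[14] propose(1,'q') → ∅
[15] timeout(1) → N1(cand t3 [-])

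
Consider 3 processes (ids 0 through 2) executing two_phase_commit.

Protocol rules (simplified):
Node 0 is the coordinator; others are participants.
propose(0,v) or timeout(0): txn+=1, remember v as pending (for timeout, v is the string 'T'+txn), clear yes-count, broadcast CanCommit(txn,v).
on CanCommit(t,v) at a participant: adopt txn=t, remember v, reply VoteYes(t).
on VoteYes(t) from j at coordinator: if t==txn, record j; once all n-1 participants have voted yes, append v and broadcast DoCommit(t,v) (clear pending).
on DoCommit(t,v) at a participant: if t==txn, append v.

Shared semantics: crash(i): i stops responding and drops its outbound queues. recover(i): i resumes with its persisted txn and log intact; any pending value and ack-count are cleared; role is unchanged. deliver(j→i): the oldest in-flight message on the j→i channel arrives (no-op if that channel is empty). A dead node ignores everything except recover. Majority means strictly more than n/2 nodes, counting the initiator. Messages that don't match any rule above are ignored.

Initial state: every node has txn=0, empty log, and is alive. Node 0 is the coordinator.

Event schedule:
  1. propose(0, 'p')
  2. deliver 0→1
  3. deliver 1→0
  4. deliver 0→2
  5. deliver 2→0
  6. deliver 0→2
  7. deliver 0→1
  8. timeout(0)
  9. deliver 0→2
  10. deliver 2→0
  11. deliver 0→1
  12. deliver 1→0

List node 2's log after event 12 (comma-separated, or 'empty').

e1 propose(0,'p'): 0[coor,t=1,-]
e2 deliver 0→1: 1[part,t=1,-]
e3 deliver 1→0: ·
e4 deliver 0→2: 2[part,t=1,-]
e5 deliver 2→0: 0[coor,t=1,p]
e6 deliver 0→2: 2[part,t=1,p]
e7 deliver 0→1: 1[part,t=1,p]
e8 timeout(0): 0[coor,t=2,p]
e9 deliver 0→2: 2[part,t=2,p]
e10 deliver 2→0: ·
e11 deliver 0→1: 1[part,t=2,p]
e12 deliver 1→0: 0[coor,t=2,p,T2]

p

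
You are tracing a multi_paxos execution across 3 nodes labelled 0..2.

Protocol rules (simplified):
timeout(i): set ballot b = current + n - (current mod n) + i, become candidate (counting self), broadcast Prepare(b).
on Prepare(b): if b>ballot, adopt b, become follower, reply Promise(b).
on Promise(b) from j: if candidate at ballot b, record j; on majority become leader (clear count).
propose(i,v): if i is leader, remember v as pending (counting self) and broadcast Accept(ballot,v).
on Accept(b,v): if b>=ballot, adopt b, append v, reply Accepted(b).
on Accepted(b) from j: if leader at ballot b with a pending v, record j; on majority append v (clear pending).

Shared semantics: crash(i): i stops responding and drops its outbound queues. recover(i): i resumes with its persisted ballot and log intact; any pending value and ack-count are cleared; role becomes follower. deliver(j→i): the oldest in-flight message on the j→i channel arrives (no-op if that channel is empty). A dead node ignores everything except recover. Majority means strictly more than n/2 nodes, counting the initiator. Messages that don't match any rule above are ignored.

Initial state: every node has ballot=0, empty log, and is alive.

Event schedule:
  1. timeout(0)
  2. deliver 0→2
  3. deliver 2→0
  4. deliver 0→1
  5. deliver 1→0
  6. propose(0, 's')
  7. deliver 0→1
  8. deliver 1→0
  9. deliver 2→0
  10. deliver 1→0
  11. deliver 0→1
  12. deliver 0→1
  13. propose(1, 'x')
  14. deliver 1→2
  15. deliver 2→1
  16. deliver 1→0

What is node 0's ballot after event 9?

3

e1 timeout(0): 0[cand,b=3,-]
e2 deliver 0→2: 2[foll,b=3,-]
e3 deliver 2→0: 0[lead,b=3,-]
e4 deliver 0→1: 1[foll,b=3,-]
e5 deliver 1→0: ·
e6 propose(0,'s'): ·
e7 deliver 0→1: 1[foll,b=3,s]
e8 deliver 1→0: 0[lead,b=3,s]
e9 deliver 2→0: ·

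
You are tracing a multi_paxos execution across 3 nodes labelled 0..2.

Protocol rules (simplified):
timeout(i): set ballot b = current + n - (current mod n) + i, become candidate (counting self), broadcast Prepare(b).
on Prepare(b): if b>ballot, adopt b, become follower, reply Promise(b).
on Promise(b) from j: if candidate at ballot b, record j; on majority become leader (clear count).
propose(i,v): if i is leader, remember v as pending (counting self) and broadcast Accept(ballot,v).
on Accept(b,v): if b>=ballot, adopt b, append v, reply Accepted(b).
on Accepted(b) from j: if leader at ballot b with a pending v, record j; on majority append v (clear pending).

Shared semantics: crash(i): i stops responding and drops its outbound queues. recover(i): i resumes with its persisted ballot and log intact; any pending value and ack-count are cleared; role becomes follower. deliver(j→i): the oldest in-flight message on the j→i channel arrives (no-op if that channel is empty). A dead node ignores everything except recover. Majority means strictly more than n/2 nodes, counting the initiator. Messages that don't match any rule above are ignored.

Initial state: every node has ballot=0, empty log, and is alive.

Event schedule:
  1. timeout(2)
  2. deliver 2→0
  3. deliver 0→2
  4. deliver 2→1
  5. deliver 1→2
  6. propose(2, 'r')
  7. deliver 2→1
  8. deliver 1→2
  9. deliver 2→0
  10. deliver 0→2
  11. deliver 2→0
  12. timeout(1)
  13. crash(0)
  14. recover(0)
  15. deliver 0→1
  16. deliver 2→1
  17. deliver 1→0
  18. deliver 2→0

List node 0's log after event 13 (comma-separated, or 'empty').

1. timeout(2):  <2:cand b5 ->
2. deliver 2→0:  <0:foll b5 ->
3. deliver 0→2:  <2:lead b5 ->
4. deliver 2→1:  <1:foll b5 ->
5. deliver 1→2:  nop
6. propose(2,'r'):  nop
7. deliver 2→1:  <1:foll b5 r>
8. deliver 1→2:  <2:lead b5 r>
9. deliver 2→0:  <0:foll b5 r>
10. deliver 0→2:  nop
11. deliver 2→0:  nop
12. timeout(1):  <1:cand b7 r>
13. crash(0):  <0:✗foll b5 r>

r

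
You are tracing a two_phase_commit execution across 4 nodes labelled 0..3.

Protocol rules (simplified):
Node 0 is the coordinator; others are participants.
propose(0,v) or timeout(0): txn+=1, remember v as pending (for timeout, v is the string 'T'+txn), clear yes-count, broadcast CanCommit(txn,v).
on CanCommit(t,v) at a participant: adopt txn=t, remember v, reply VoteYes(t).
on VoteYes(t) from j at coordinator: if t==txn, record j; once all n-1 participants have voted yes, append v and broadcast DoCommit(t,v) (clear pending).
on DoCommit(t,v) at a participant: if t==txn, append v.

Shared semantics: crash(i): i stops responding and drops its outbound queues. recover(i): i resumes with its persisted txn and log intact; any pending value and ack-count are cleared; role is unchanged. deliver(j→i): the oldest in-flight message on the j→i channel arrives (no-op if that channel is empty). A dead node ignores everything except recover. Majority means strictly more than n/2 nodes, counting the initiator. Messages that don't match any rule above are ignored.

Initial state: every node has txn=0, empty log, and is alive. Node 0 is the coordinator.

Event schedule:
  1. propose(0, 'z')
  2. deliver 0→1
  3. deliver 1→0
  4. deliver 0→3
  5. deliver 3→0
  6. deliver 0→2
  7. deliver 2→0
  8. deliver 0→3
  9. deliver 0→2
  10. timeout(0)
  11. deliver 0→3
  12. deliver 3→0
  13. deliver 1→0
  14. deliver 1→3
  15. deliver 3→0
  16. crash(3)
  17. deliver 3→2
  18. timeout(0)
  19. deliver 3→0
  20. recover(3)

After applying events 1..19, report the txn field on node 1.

after 1 — propose(0,'z'): n0:coor/t1/[-]
after 2 — deliver 0→1: n1:part/t1/[-]
after 3 — deliver 1→0: ·
after 4 — deliver 0→3: n3:part/t1/[-]
after 5 — deliver 3→0: ·
after 6 — deliver 0→2: n2:part/t1/[-]
after 7 — deliver 2→0: n0:coor/t1/[z]
after 8 — deliver 0→3: n3:part/t1/[z]
after 9 — deliver 0→2: n2:part/t1/[z]
after 10 — timeout(0): n0:coor/t2/[z]
after 11 — deliver 0→3: n3:part/t2/[z]
after 12 — deliver 3→0: ·
after 13 — deliver 1→0: ·
after 14 — deliver 1→3: ·
after 15 — deliver 3→0: ·
after 16 — crash(3): n3:✗part/t2/[z]
after 17 — deliver 3→2: ·
after 18 — timeout(0): n0:coor/t3/[z]
after 19 — deliver 3→0: ·

1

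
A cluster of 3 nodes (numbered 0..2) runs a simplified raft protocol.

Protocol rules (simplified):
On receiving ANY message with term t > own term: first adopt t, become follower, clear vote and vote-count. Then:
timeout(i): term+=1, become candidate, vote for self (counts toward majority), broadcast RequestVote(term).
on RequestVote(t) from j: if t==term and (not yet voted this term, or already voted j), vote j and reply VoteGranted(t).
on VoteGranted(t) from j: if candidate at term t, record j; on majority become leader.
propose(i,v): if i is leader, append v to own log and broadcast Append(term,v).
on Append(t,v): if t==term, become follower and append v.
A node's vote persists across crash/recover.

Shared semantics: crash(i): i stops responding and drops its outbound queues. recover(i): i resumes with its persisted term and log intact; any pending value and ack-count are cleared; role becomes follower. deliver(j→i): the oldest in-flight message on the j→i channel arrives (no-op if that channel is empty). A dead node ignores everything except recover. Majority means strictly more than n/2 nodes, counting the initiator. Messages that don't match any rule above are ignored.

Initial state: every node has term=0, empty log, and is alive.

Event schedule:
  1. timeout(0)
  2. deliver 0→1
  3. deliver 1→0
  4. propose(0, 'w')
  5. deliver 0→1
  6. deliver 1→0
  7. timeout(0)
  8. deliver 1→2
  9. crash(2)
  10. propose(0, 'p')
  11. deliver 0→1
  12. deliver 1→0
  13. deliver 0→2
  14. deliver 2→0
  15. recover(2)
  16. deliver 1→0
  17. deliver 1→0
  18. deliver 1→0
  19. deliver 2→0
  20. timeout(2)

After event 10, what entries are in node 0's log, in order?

after 1 — timeout(0): n0:cand/t1/[-]
after 2 — deliver 0→1: n1:foll/t1/[-]
after 3 — deliver 1→0: n0:lead/t1/[-]
after 4 — propose(0,'w'): n0:lead/t1/[w]
after 5 — deliver 0→1: n1:foll/t1/[w]
after 6 — deliver 1→0: ·
after 7 — timeout(0): n0:cand/t2/[w]
after 8 — deliver 1→2: ·
after 9 — crash(2): n2:✗foll/t0/[-]
after 10 — propose(0,'p'): ·

w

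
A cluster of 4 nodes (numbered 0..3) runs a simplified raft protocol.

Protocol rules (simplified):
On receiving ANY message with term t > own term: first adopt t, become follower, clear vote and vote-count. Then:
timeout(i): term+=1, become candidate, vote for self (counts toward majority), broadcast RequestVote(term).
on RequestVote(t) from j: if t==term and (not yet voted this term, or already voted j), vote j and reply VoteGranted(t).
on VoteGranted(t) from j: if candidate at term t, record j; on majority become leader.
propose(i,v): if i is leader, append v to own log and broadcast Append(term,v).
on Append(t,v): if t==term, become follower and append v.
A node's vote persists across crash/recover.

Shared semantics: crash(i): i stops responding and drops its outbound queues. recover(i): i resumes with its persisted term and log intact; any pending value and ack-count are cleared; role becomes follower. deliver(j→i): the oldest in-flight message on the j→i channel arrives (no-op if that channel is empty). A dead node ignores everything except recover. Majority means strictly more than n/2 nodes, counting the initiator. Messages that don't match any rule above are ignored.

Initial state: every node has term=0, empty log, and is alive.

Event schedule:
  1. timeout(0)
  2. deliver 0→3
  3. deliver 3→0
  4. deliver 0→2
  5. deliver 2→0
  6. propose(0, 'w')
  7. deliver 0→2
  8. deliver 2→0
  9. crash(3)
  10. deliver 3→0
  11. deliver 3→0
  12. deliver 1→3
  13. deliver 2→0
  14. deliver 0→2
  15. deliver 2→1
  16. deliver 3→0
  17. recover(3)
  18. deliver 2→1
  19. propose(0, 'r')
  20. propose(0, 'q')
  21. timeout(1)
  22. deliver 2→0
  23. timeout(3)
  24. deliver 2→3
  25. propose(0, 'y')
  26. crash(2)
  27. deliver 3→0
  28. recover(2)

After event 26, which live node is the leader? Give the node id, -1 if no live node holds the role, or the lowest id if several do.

1. timeout(0):  <0:cand t1 ->
2. deliver 0→3:  <3:foll t1 ->
3. deliver 3→0:  nop
4. deliver 0→2:  <2:foll t1 ->
5. deliver 2→0:  <0:lead t1 ->
6. propose(0,'w'):  <0:lead t1 w>
7. deliver 0→2:  <2:foll t1 w>
8. deliver 2→0:  nop
9. crash(3):  <3:✗foll t1 ->
10. deliver 3→0:  nop
11. deliver 3→0:  nop
12. deliver 1→3:  nop
13. deliver 2→0:  nop
14. deliver 0→2:  nop
15. deliver 2→1:  nop
16. deliver 3→0:  nop
17. recover(3):  <3:foll t1 ->
18. deliver 2→1:  nop
19. propose(0,'r'):  <0:lead t1 w,r>
20. propose(0,'q'):  <0:lead t1 w,r,q>
21. timeout(1):  <1:cand t1 ->
22. deliver 2→0:  nop
23. timeout(3):  <3:cand t2 ->
24. deliver 2→3:  nop
25. propose(0,'y'):  <0:lead t1 w,r,q,y>
26. crash(2):  <2:✗foll t1 w>

0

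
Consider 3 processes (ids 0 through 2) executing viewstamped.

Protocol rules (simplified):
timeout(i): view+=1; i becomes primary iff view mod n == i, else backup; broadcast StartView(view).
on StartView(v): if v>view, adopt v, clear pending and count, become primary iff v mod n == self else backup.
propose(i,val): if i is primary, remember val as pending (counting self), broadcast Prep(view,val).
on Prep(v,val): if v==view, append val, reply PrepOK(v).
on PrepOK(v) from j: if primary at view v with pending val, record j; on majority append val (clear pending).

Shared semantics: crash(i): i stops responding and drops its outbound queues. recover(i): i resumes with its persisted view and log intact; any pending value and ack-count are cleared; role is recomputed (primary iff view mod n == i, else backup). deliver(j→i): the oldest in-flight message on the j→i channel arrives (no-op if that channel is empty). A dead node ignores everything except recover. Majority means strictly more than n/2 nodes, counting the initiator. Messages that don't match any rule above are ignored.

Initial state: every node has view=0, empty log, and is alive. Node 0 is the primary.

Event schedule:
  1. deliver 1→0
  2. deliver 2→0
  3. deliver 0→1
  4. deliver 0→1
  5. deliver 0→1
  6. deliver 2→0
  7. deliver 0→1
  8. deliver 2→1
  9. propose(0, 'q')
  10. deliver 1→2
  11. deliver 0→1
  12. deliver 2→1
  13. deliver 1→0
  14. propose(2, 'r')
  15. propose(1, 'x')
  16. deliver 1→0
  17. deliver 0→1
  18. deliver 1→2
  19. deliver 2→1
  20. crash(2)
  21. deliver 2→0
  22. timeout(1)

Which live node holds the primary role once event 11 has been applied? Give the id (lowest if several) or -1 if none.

0

e1 deliver 1→0: ·
e2 deliver 2→0: ·
e3 deliver 0→1: ·
e4 deliver 0→1: ·
e5 deliver 0→1: ·
e6 deliver 2→0: ·
e7 deliver 0→1: ·
e8 deliver 2→1: ·
e9 propose(0,'q'): ·
e10 deliver 1→2: ·
e11 deliver 0→1: 1[back,v=0,q]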